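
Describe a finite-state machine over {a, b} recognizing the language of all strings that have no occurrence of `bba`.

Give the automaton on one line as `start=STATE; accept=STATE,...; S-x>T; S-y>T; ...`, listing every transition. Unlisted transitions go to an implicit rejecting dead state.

This is the complement of 'contains `bba`'. Use the same substring-matching states — q0 through q3 holding how much of `bba` has just been matched — but flip the accepting set: everything except the trap q3 accepts.
With 4 states:
        a   b  
>* q0   q0  q1 
 * q1   q0  q2 
 * q2   q3  q2 
   q3   q3  q3 
(> = start, * = accepting)

start=q0; accept=q0,q1,q2; q0-a>q0; q0-b>q1; q1-a>q0; q1-b>q2; q2-a>q3; q2-b>q2; q3-a>q3; q3-b>q3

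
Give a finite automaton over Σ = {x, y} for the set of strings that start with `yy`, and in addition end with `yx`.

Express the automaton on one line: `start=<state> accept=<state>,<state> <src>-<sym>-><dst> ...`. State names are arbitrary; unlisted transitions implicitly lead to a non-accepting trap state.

start=s0 accept=s4 s0-x->s1 s0-y->s2 s1-x->s1 s1-y->s1 s2-x->s1 s2-y->s3 s3-x->s4 s3-y->s3 s4-x->s5 s4-y->s3 s5-x->s5 s5-y->s3

Run two small machines in parallel and take their product. The first has 4 states tracking whether the input so far still matches the prefix `yy`; the second has 3 states tracking how much of the suffix `yx` has currently been matched. A product state is a pair (one from each), accepting exactly when both do. Minimizing collapses redundant product states.
A 6-state machine:
        x   y  
>  s0   s1  s2 
   s1   s1  s1 
   s2   s1  s3 
   s3   s4  s3 
 * s4   s5  s3 
   s5   s5  s3 
(> = start, * = accepting)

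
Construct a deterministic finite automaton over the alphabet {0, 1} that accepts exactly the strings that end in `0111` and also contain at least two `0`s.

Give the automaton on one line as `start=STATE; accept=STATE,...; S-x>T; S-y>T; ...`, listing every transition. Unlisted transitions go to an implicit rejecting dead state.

Handle the two conditions separately and then intersect. The first has 5 states tracking how much of the suffix `0111` has currently been matched; the second has 4 states tracking the count of `0`s, saturating at 3. A product state is a pair (one from each), accepting exactly when both do. Equivalent product states are then merged.
        0   1  
>  q0   q1  q0 
   q1   q2  q1 
   q2   q2  q3 
   q3   q2  q4 
   q4   q2  q5 
 * q5   q2  q1 
(> = start, * = accepting)

start=q0; accept=q5; q0-0>q1; q0-1>q0; q1-0>q2; q1-1>q1; q2-0>q2; q2-1>q3; q3-0>q2; q3-1>q4; q4-0>q2; q4-1>q5; q5-0>q2; q5-1>q1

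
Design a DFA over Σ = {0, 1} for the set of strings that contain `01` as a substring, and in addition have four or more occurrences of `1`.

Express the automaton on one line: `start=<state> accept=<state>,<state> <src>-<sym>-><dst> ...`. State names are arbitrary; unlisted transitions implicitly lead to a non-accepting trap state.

Build one automaton per condition and run them in lockstep. The first has 3 states tracking whether and how much of `01` has been seen; the second has 6 states tracking the count of `1`s, saturating at 5. A product state is a pair (one from each), accepting exactly when both do. Minimizing collapses redundant product states.
A 9-state machine:
        0   1  
>  S0   S1  S2 
   S1   S1  S3 
   S2   S3  S4 
   S3   S3  S5 
   S4   S5  S6 
   S5   S5  S7 
   S6   S7  S6 
   S7   S7  S8 
 * S8   S8  S8 
(> = start, * = accepting)

start=S0 accept=S8 S0-0->S1 S0-1->S2 S1-0->S1 S1-1->S3 S2-0->S3 S2-1->S4 S3-0->S3 S3-1->S5 S4-0->S5 S4-1->S6 S5-0->S5 S5-1->S7 S6-0->S7 S6-1->S6 S7-0->S7 S7-1->S8 S8-0->S8 S8-1->S8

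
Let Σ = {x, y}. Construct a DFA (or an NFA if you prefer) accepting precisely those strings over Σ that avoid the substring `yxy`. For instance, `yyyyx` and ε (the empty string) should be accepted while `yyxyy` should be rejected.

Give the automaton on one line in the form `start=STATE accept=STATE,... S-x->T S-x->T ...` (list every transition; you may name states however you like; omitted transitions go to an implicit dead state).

start=S0 accept=S0,S1,S2 S0-x->S0 S0-y->S1 S1-x->S2 S1-y->S1 S2-x->S0 S2-y->S3 S3-x->S3 S3-y->S3

Track partial matches of the forbidden pattern `yxy`. State S3 is a dead state reached once `yxy` has occurred; every other state accepts. S0 means no part of `yxy` is currently matched.
        x   y  
>* S0   S0  S1 
 * S1   S2  S1 
 * S2   S0  S3 
   S3   S3  S3 
(> = start, * = accepting)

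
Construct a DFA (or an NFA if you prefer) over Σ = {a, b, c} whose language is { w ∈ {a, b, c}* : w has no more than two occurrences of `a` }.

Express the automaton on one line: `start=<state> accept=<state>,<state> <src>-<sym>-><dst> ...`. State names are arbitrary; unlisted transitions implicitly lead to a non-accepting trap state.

start=q0 accept=q0,q1,q2 q0-a->q1 q0-b->q0 q0-c->q0 q1-a->q2 q1-b->q1 q1-c->q1 q2-a->q3 q2-b->q2 q2-c->q2 q3-a->q3 q3-b->q3 q3-c->q3

Only the number of `a`s matters, and only up to 3. Make a chain q0 → q1 → q2 → q3 advanced by each `a` (with q3 absorbing); every other symbol self-loops. The accepting set is {q0, q1, q2}.
A 4-state machine:
        a   b   c  
>* q0   q1  q0  q0 
 * q1   q2  q1  q1 
 * q2   q3  q2  q2 
   q3   q3  q3  q3 
(> = start, * = accepting)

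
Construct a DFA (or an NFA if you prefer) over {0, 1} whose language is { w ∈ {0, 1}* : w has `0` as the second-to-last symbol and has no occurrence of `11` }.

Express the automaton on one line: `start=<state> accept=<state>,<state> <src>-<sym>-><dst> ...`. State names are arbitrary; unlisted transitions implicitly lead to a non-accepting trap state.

Run two small machines in parallel and take their product. One (7 states) tracks the last 2 symbols read; the other (3 states) tracks partial matches of the forbidden pattern `11`. Each combined state is a pair, one component from each; accept when both components accept.
A 10-state machine:
       0  1 
>  A   B  C 
   B   D  E 
   C   F  G 
 * D   D  E 
 * E   F  G 
   F   D  E 
   G   H  G 
   H   I  J 
   I   I  J 
   J   H  G 
(> = start, * = accepting)

start=A accept=D,E A-0->B A-1->C B-0->D B-1->E C-0->F C-1->G D-0->D D-1->E E-0->F E-1->G F-0->D F-1->E G-0->H G-1->G H-0->I H-1->J I-0->I I-1->J J-0->H J-1->G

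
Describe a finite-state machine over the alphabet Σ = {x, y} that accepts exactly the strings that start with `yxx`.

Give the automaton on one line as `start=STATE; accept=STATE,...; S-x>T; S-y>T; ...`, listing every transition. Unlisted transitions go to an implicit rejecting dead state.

Walk along `yxx` while the input agrees: from S0 take `y` to S1, and so on. Any deviation drops to the rejecting sink S4. Once S3 is reached the prefix is confirmed and every continuation is accepted.
        x   y  
>  S0   S4  S1 
   S1   S2  S4 
   S2   S3  S4 
 * S3   S3  S3 
   S4   S4  S4 
(> = start, * = accepting)

start=S0; accept=S3; S0-x>S4; S0-y>S1; S1-x>S2; S1-y>S4; S2-x>S3; S2-y>S4; S3-x>S3; S3-y>S3; S4-x>S4; S4-y>S4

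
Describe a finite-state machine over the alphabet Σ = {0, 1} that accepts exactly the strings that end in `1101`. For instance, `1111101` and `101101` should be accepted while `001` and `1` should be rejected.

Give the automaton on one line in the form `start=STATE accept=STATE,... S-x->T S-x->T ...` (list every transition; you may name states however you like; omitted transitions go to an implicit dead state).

Remember how much of `1101` the current input suffix matches. State A means no match yet; B means the last symbol is `1`; C means the last 2 symbols are `11`; D means the last 3 symbols are `110`; E means the last 4 symbols are `1101`. Only E accepts. On a mismatch, fall back to the longest proper suffix that is still a prefix of `1101`.
       0  1 
>  A   A  B 
   B   A  C 
   C   D  C 
   D   A  E 
 * E   A  C 
(> = start, * = accepting)

start=A accept=E A-0->A A-1->B B-0->A B-1->C C-0->D C-1->C D-0->A D-1->E E-0->A E-1->C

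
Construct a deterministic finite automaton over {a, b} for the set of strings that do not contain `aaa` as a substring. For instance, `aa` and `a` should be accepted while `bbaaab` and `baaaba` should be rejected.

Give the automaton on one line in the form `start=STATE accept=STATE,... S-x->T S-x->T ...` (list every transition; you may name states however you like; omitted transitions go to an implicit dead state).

start=s0 accept=s0,s1,s2 s0-a->s1 s0-b->s0 s1-a->s2 s1-b->s0 s2-a->s3 s2-b->s0 s3-a->s3 s3-b->s3

Track partial matches of the forbidden pattern `aaa`. State s3 is a dead state reached once `aaa` has occurred; every other state accepts. s0 means no part of `aaa` is currently matched.
With 4 states:
        a   b  
>* s0   s1  s0 
 * s1   s2  s0 
 * s2   s3  s0 
   s3   s3  s3 
(> = start, * = accepting)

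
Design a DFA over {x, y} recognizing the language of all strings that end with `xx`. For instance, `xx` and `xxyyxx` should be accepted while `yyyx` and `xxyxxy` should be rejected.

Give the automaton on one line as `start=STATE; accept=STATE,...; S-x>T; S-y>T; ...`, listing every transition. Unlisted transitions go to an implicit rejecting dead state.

start=S0; accept=S2; S0-x>S1; S0-y>S0; S1-x>S2; S1-y>S0; S2-x>S2; S2-y>S0

Remember how much of `xx` the current input suffix matches. State S0 means no match yet; S1 means the last symbol is `x`; S2 means the last 2 symbols are `xx`. Only S2 accepts. On a mismatch, fall back to the longest proper suffix that is still a prefix of `xx`.
A 3-state machine:
        x   y  
>  S0   S1  S0 
   S1   S2  S0 
 * S2   S2  S0 
(> = start, * = accepting)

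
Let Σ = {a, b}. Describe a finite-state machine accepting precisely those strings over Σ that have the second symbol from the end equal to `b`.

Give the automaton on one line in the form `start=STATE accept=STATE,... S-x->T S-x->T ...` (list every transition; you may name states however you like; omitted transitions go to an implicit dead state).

start=S0 accept=S5,S6 S0-a->S1 S0-b->S2 S1-a->S3 S1-b->S4 S2-a->S5 S2-b->S6 S3-a->S3 S3-b->S4 S4-a->S5 S4-b->S6 S5-a->S3 S5-b->S4 S6-a->S5 S6-b->S6

A DFA must remember the last 2 symbols (since which symbol is second-to-last isn't known until the input ends). Use one state per possible window of the last ≤2 symbols; accept from those whose window starts with `b`.
7 states suffice.
        a   b  
>  S0   S1  S2 
   S1   S3  S4 
   S2   S5  S6 
   S3   S3  S4 
   S4   S5  S6 
 * S5   S3  S4 
 * S6   S5  S6 
(> = start, * = accepting)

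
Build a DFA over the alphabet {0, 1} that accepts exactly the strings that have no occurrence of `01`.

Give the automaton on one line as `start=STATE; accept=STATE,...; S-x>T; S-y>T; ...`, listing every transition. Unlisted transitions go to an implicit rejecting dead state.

This is the complement of 'contains `01`'. Use the same substring-matching states — A through C holding how much of `01` has just been matched — but flip the accepting set: everything except the trap C accepts.
A 3-state machine:
       0  1 
>* A   B  A 
 * B   B  C 
   C   C  C 
(> = start, * = accepting)

start=A; accept=A,B; A-0>B; A-1>A; B-0>B; B-1>C; C-0>C; C-1>C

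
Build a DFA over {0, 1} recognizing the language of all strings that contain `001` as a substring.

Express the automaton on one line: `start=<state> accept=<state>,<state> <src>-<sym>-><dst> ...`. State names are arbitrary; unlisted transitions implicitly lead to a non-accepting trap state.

Track how much of `001` has been matched so far: state S0 is no progress, S3 is the absorbing accept state reached once `001` has occurred. Intermediate states record partial matches; on a mismatch, fall back to the longest reusable overlap.
A 4-state machine:
        0   1  
>  S0   S1  S0 
   S1   S2  S0 
   S2   S2  S3 
 * S3   S3  S3 
(> = start, * = accepting)

start=S0 accept=S3 S0-0->S1 S0-1->S0 S1-0->S2 S1-1->S0 S2-0->S2 S2-1->S3 S3-0->S3 S3-1->S3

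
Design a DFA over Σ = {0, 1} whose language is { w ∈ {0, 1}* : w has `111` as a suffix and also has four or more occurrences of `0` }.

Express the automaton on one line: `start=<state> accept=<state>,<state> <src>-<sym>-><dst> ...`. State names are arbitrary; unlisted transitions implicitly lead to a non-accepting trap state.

start=q0 accept=q22,q23 q0-0->q1 q0-1->q2 q1-0->q3 q1-1->q4 q2-0->q1 q2-1->q5 q3-0->q6 q3-1->q7 q4-0->q3 q4-1->q8 q5-0->q1 q5-1->q9 q6-0->q10 q6-1->q11 q7-0->q6 q7-1->q12 q8-0->q3 q8-1->q13 q9-0->q1 q9-1->q9 q10-0->q14 q10-1->q15 q11-0->q10 q11-1->q16 q12-0->q6 q12-1->q17 q13-0->q3 q13-1->q13 q14-0->q14 q14-1->q18 q15-0->q14 q15-1->q19 q16-0->q10 q16-1->q20 q17-0->q6 q17-1->q17 q18-0->q14 q18-1->q21 q19-0->q14 q19-1->q22 q20-0->q10 q20-1->q20 q21-0->q14 q21-1->q23 q22-0->q14 q22-1->q22 q23-0->q14 q23-1->q23

Handle the two conditions separately and then intersect. One (4 states) tracks how much of the suffix `111` has currently been matched; the other (6 states) tracks the count of `0`s, saturating at 5. Each combined state is a pair, one component from each; accept when both components accept.
          0    1  
>  q0     q1   q2 
   q1     q3   q4 
   q2     q1   q5 
   q3     q6   q7 
   q4     q3   q8 
   q5     q1   q9 
   q6    q10  q11 
   q7     q6  q12 
   q8     q3  q13 
   q9     q1   q9 
   q10   q14  q15 
   q11   q10  q16 
   q12    q6  q17 
   q13    q3  q13 
   q14   q14  q18 
   q15   q14  q19 
   q16   q10  q20 
   q17    q6  q17 
   q18   q14  q21 
   q19   q14  q22 
   q20   q10  q20 
   q21   q14  q23 
 * q22   q14  q22 
 * q23   q14  q23 
(> = start, * = accepting)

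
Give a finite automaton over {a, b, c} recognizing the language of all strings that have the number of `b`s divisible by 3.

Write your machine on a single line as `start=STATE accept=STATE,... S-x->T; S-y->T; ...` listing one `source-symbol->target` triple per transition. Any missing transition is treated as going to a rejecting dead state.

Keep the running count of `b`s modulo 3: each `b` advances along the cycle s0 → s1 → s2 → s0 while other symbols loop. Accept at s0.
With 3 states:
        a   b   c  
>* s0   s0  s1  s0 
   s1   s1  s2  s1 
   s2   s2  s0  s2 
(> = start, * = accepting)

start=s0; accept=s0; s0-a->s0; s0-b->s1; s0-c->s0; s1-a->s1; s1-b->s2; s1-c->s1; s2-a->s2; s2-b->s0; s2-c->s2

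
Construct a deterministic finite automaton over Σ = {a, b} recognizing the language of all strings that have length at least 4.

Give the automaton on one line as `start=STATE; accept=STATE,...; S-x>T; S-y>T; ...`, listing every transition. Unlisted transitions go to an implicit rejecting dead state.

We only need to distinguish lengths 0, 1, …, 4, and '>4'. Chain S0 → S1 → S2 → S3 → S4 → S5 on every symbol, with S5 looping. Accepting states: {S4, S5}.
        a   b  
>  S0   S1  S1 
   S1   S2  S2 
   S2   S3  S3 
   S3   S4  S4 
 * S4   S5  S5 
 * S5   S5  S5 
(> = start, * = accepting)

start=S0; accept=S4,S5; S0-a>S1; S0-b>S1; S1-a>S2; S1-b>S2; S2-a>S3; S2-b>S3; S3-a>S4; S3-b>S4; S4-a>S5; S4-b>S5; S5-a>S5; S5-b>S5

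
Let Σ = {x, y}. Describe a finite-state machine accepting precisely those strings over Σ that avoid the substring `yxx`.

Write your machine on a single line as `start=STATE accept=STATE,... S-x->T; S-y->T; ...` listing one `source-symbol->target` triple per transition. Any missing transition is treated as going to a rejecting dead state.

This is the complement of 'contains `yxx`'. Use the same substring-matching states — q0 through q3 holding how much of `yxx` has just been matched — but flip the accepting set: everything except the trap q3 accepts.
With 4 states:
        x   y  
>* q0   q0  q1 
 * q1   q2  q1 
 * q2   q3  q1 
   q3   q3  q3 
(> = start, * = accepting)

start=q0; accept=q0,q1,q2; q0-x->q0; q0-y->q1; q1-x->q2; q1-y->q1; q2-x->q3; q2-y->q1; q3-x->q3; q3-y->q3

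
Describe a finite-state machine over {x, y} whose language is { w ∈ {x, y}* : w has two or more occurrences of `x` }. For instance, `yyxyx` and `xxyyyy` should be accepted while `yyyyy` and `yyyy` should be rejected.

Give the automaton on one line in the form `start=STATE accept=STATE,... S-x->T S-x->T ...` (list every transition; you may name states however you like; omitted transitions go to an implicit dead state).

start=q0 accept=q2,q3 q0-x->q1 q0-y->q0 q1-x->q2 q1-y->q1 q2-x->q3 q2-y->q2 q3-x->q3 q3-y->q3

Count `x`s, saturating at 3: states q0 through q2 mean 0 through 2 `x`s seen; q3 means more than 2. Each `x` increments (capped at q3); other symbols loop. Accept from {q2, q3}.
With 4 states:
        x   y  
>  q0   q1  q0 
   q1   q2  q1 
 * q2   q3  q2 
 * q3   q3  q3 
(> = start, * = accepting)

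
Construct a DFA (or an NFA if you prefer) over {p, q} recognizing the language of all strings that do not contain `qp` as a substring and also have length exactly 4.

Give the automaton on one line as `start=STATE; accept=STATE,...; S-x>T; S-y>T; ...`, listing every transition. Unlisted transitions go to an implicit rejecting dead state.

start=s0; accept=s9,s10; s0-p>s1; s0-q>s2; s1-p>s3; s1-q>s4; s2-p>s5; s2-q>s4; s3-p>s6; s3-q>s7; s4-p>s8; s4-q>s7; s5-p>s8; s5-q>s8; s6-p>s9; s6-q>s10; s7-p>s11; s7-q>s10; s8-p>s11; s8-q>s11; s9-p>s12; s9-q>s13; s10-p>s14; s10-q>s13; s11-p>s14; s11-q>s14; s12-p>s12; s12-q>s13; s13-p>s14; s13-q>s13; s14-p>s14; s14-q>s14

Run two small machines in parallel and take their product. One (3 states) tracks partial matches of the forbidden pattern `qp`; the other (6 states) tracks the input length, saturating at 5. Each combined state is a pair, one component from each; accept when both components accept.
          p    q  
>  s0     s1   s2 
   s1     s3   s4 
   s2     s5   s4 
   s3     s6   s7 
   s4     s8   s7 
   s5     s8   s8 
   s6     s9  s10 
   s7    s11  s10 
   s8    s11  s11 
 * s9    s12  s13 
 * s10   s14  s13 
   s11   s14  s14 
   s12   s12  s13 
   s13   s14  s13 
   s14   s14  s14 
(> = start, * = accepting)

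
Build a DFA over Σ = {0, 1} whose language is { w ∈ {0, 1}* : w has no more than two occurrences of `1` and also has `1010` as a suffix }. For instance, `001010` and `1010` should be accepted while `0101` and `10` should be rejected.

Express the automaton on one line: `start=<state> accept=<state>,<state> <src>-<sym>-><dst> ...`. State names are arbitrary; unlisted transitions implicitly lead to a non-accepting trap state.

start=q0 accept=q5 q0-0->q0 q0-1->q1 q1-0->q2 q1-1->q3 q2-0->q3 q2-1->q4 q3-0->q3 q3-1->q3 q4-0->q5 q4-1->q3 q5-0->q3 q5-1->q3

Run two small machines in parallel and take their product. The first has 4 states tracking the count of `1`s, saturating at 3; the second has 5 states tracking how much of the suffix `1010` has currently been matched. A product state is a pair (one from each), accepting exactly when both do. Equivalent product states are then merged.
With 6 states:
        0   1  
>  q0   q0  q1 
   q1   q2  q3 
   q2   q3  q4 
   q3   q3  q3 
   q4   q5  q3 
 * q5   q3  q3 
(> = start, * = accepting)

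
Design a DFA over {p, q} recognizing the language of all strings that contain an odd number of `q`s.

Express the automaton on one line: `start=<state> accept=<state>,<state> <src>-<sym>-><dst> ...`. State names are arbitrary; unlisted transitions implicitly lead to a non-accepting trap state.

The only thing that matters is how many `q`s have appeared, reduced mod 2. Use one state per residue: A for 0, …, B for 1. Reading `q` moves to the next residue; anything else stays put. B is accepting.
2 states suffice.
       p  q 
>  A   A  B 
 * B   B  A 
(> = start, * = accepting)

start=A accept=B A-p->A A-q->B B-p->B B-q->A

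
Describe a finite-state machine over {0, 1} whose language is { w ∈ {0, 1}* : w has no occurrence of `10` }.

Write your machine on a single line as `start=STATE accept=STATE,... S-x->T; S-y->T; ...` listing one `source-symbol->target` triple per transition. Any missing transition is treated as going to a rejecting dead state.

start=s0; accept=s0,s1; s0-0->s0; s0-1->s1; s1-0->s2; s1-1->s1; s2-0->s2; s2-1->s2

Track partial matches of the forbidden pattern `10`. State s2 is a dead state reached once `10` has occurred; every other state accepts. s0 means no part of `10` is currently matched.
A 3-state machine:
        0   1  
>* s0   s0  s1 
 * s1   s2  s1 
   s2   s2  s2 
(> = start, * = accepting)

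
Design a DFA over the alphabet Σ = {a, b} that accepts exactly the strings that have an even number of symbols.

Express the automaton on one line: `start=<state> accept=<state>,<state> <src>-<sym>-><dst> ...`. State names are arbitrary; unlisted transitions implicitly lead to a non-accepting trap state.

start=q0 accept=q0 q0-a->q1 q0-b->q1 q1-a->q0 q1-b->q0

Count input length modulo 2: every symbol advances one step around the cycle q0 → q1 → q0. Accept at q0.
        a   b  
>* q0   q1  q1 
   q1   q0  q0 
(> = start, * = accepting)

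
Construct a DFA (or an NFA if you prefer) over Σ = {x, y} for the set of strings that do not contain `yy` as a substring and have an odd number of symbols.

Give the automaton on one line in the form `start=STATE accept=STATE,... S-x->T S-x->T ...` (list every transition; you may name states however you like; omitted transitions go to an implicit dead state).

start=A accept=B,C A-x->B A-y->C B-x->A B-y->D C-x->A C-y->E D-x->B D-y->F E-x->F E-y->F F-x->E F-y->E

Handle the two conditions separately and then intersect. The first has 3 states tracking partial matches of the forbidden pattern `yy`; the second has 2 states tracking the input length modulo 2. A product state is a pair (one from each), accepting exactly when both do.
       x  y 
>  A   B  C 
 * B   A  D 
 * C   A  E 
   D   B  F 
   E   F  F 
   F   E  E 
(> = start, * = accepting)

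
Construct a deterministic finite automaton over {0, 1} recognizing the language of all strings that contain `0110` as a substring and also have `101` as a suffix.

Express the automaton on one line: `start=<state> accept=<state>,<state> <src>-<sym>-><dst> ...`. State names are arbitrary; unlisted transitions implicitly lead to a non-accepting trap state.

start=s0 accept=s6 s0-0->s1 s0-1->s0 s1-0->s1 s1-1->s2 s2-0->s1 s2-1->s3 s3-0->s4 s3-1->s0 s4-0->s5 s4-1->s6 s5-0->s5 s5-1->s7 s6-0->s4 s6-1->s7 s7-0->s4 s7-1->s7

Handle the two conditions separately and then intersect. The first has 5 states tracking whether and how much of `0110` has been seen; the second has 4 states tracking how much of the suffix `101` has currently been matched. A product state is a pair (one from each), accepting exactly when both do. Equivalent product states are then merged.
With 8 states:
        0   1  
>  s0   s1  s0 
   s1   s1  s2 
   s2   s1  s3 
   s3   s4  s0 
   s4   s5  s6 
   s5   s5  s7 
 * s6   s4  s7 
   s7   s4  s7 
(> = start, * = accepting)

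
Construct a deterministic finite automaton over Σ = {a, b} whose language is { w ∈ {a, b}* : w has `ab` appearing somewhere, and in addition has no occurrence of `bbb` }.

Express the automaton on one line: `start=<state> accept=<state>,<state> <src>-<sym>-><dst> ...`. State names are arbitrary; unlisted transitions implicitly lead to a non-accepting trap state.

start=S0 accept=S3,S5,S6 S0-a->S1 S0-b->S2 S1-a->S1 S1-b->S3 S2-a->S1 S2-b->S4 S3-a->S5 S3-b->S6 S4-a->S1 S4-b->S7 S5-a->S5 S5-b->S3 S6-a->S5 S6-b->S7 S7-a->S7 S7-b->S7

Build one automaton per condition and run them in lockstep. One (3 states) tracks whether and how much of `ab` has been seen; the other (4 states) tracks partial matches of the forbidden pattern `bbb`. Each combined state is a pair, one component from each; accept when both components accept. Minimizing collapses redundant product states.
With 8 states:
        a   b  
>  S0   S1  S2 
   S1   S1  S3 
   S2   S1  S4 
 * S3   S5  S6 
   S4   S1  S7 
 * S5   S5  S3 
 * S6   S5  S7 
   S7   S7  S7 
(> = start, * = accepting)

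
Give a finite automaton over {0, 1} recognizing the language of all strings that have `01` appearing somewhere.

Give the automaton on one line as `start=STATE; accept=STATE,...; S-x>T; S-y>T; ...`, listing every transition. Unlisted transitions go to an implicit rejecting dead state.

start=A; accept=C; A-0>B; A-1>A; B-0>B; B-1>C; C-0>C; C-1>C

Track how much of `01` has been matched so far: state A is no progress, C is the absorbing accept state reached once `01` has occurred. Intermediate states record partial matches; on a mismatch, fall back to the longest reusable overlap.
A 3-state machine:
       0  1 
>  A   B  A 
   B   B  C 
 * C   C  C 
(> = start, * = accepting)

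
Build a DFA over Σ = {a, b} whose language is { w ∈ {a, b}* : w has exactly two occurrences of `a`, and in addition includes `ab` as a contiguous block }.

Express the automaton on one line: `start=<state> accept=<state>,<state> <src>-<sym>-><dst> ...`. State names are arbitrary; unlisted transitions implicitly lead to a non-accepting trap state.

Handle the two conditions separately and then intersect. One (4 states) tracks the count of `a`s, saturating at 3; the other (3 states) tracks whether and how much of `ab` has been seen. Each combined state is a pair, one component from each; accept when both components accept.
A 7-state machine:
        a   b  
>  s0   s1  s0 
   s1   s2  s3 
   s2   s4  s5 
   s3   s5  s3 
   s4   s4  s6 
 * s5   s6  s5 
   s6   s6  s6 
(> = start, * = accepting)

start=s0 accept=s5 s0-a->s1 s0-b->s0 s1-a->s2 s1-b->s3 s2-a->s4 s2-b->s5 s3-a->s5 s3-b->s3 s4-a->s4 s4-b->s6 s5-a->s6 s5-b->s5 s6-a->s6 s6-b->s6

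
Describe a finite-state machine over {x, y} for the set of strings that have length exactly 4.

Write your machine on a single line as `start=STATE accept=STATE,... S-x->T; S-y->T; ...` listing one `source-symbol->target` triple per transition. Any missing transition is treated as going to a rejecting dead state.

Count input length up to 5: every symbol moves from s0 toward s5, which means 'more than 4' and absorbs. Accept from {s4}.
6 states suffice.
        x   y  
>  s0   s1  s1 
   s1   s2  s2 
   s2   s3  s3 
   s3   s4  s4 
 * s4   s5  s5 
   s5   s5  s5 
(> = start, * = accepting)

start=s0; accept=s4; s0-x->s1; s0-y->s1; s1-x->s2; s1-y->s2; s2-x->s3; s2-y->s3; s3-x->s4; s3-y->s4; s4-x->s5; s4-y->s5; s5-x->s5; s5-y->s5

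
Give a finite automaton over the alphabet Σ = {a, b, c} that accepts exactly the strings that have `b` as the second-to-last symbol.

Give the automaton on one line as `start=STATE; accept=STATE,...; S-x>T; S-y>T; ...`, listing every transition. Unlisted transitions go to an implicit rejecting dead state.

A DFA must remember the last 2 symbols (since which symbol is second-to-last isn't known until the input ends). Use one state per possible window of the last ≤2 symbols; accept from those whose window starts with `b`.
A 13-state machine:
          a    b    c  
>  q0     q1   q2   q3 
   q1     q4   q5   q6 
   q2     q7   q8   q9 
   q3    q10  q11  q12 
   q4     q4   q5   q6 
   q5     q7   q8   q9 
   q6    q10  q11  q12 
 * q7     q4   q5   q6 
 * q8     q7   q8   q9 
 * q9    q10  q11  q12 
   q10    q4   q5   q6 
   q11    q7   q8   q9 
   q12   q10  q11  q12 
(> = start, * = accepting)

start=q0; accept=q7,q8,q9; q0-a>q1; q0-b>q2; q0-c>q3; q1-a>q4; q1-b>q5; q1-c>q6; q2-a>q7; q2-b>q8; q2-c>q9; q3-a>q10; q3-b>q11; q3-c>q12; q4-a>q4; q4-b>q5; q4-c>q6; q5-a>q7; q5-b>q8; q5-c>q9; q6-a>q10; q6-b>q11; q6-c>q12; q7-a>q4; q7-b>q5; q7-c>q6; q8-a>q7; q8-b>q8; q8-c>q9; q9-a>q10; q9-b>q11; q9-c>q12; q10-a>q4; q10-b>q5; q10-c>q6; q11-a>q7; q11-b>q8; q11-c>q9; q12-a>q10; q12-b>q11; q12-c>q12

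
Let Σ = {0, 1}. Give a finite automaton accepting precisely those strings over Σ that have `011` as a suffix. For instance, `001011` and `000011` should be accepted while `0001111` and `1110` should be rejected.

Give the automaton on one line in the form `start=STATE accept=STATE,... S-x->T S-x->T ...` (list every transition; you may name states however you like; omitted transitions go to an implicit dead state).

Remember how much of `011` the current input suffix matches. State q0 means no match yet; q1 means the last symbol is `0`; q2 means the last 2 symbols are `01`; q3 means the last 3 symbols are `011`. Only q3 accepts. On a mismatch, fall back to the longest proper suffix that is still a prefix of `011`.
        0   1  
>  q0   q1  q0 
   q1   q1  q2 
   q2   q1  q3 
 * q3   q1  q0 
(> = start, * = accepting)

start=q0 accept=q3 q0-0->q1 q0-1->q0 q1-0->q1 q1-1->q2 q2-0->q1 q2-1->q3 q3-0->q1 q3-1->q0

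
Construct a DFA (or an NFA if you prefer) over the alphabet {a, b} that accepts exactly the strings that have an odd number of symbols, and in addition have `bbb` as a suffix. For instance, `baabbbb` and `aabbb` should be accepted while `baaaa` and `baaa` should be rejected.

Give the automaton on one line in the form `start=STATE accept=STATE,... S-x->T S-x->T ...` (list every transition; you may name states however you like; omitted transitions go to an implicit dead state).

start=q0 accept=q6 q0-a->q1 q0-b->q2 q1-a->q0 q1-b->q3 q2-a->q0 q2-b->q4 q3-a->q1 q3-b->q5 q4-a->q1 q4-b->q6 q5-a->q0 q5-b->q7 q6-a->q0 q6-b->q7 q7-a->q1 q7-b->q6

Run two small machines in parallel and take their product. One (2 states) tracks the input length modulo 2; the other (4 states) tracks how much of the suffix `bbb` has currently been matched. Each combined state is a pair, one component from each; accept when both components accept.
        a   b  
>  q0   q1  q2 
   q1   q0  q3 
   q2   q0  q4 
   q3   q1  q5 
   q4   q1  q6 
   q5   q0  q7 
 * q6   q0  q7 
   q7   q1  q6 
(> = start, * = accepting)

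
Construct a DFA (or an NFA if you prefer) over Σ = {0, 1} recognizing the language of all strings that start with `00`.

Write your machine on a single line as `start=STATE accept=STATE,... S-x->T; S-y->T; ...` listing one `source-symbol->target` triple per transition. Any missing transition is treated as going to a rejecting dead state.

start=s0; accept=s2; s0-0->s1; s0-1->s3; s1-0->s2; s1-1->s3; s2-0->s2; s2-1->s2; s3-0->s3; s3-1->s3

Walk along `00` while the input agrees: from s0 take `0` to s1, and so on. Any deviation drops to the rejecting sink s3. Once s2 is reached the prefix is confirmed and every continuation is accepted.
A 4-state machine:
        0   1  
>  s0   s1  s3 
   s1   s2  s3 
 * s2   s2  s2 
   s3   s3  s3 
(> = start, * = accepting)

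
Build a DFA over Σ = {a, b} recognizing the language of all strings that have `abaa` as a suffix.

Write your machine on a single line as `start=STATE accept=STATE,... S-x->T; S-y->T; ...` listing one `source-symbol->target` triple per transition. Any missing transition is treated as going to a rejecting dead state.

Remember how much of `abaa` the current input suffix matches. State q0 means no match yet; q1 means the last symbol is `a`; q2 means the last 2 symbols are `ab`; q3 means the last 3 symbols are `aba`; q4 means the last 4 symbols are `abaa`. Only q4 accepts. On a mismatch, fall back to the longest proper suffix that is still a prefix of `abaa`.
A 5-state machine:
        a   b  
>  q0   q1  q0 
   q1   q1  q2 
   q2   q3  q0 
   q3   q4  q2 
 * q4   q1  q2 
(> = start, * = accepting)

start=q0; accept=q4; q0-a->q1; q0-b->q0; q1-a->q1; q1-b->q2; q2-a->q3; q2-b->q0; q3-a->q4; q3-b->q2; q4-a->q1; q4-b->q2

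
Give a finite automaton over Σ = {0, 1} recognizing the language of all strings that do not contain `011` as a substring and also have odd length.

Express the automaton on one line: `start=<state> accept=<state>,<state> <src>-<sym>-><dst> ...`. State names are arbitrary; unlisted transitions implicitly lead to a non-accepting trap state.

start=q0 accept=q1,q2,q5 q0-0->q1 q0-1->q2 q1-0->q3 q1-1->q4 q2-0->q3 q2-1->q0 q3-0->q1 q3-1->q5 q4-0->q1 q4-1->q6 q5-0->q3 q5-1->q7 q6-0->q7 q6-1->q7 q7-0->q6 q7-1->q6

Run two small machines in parallel and take their product. The first has 4 states tracking partial matches of the forbidden pattern `011`; the second has 2 states tracking the input length modulo 2. A product state is a pair (one from each), accepting exactly when both do.
With 8 states:
        0   1  
>  q0   q1  q2 
 * q1   q3  q4 
 * q2   q3  q0 
   q3   q1  q5 
   q4   q1  q6 
 * q5   q3  q7 
   q6   q7  q7 
   q7   q6  q6 
(> = start, * = accepting)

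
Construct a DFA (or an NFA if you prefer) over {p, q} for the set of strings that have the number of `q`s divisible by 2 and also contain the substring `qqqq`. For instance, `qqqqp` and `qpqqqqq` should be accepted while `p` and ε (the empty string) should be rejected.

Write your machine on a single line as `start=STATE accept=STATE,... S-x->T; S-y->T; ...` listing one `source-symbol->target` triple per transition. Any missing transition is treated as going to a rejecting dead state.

start=S0; accept=S7; S0-p->S0; S0-q->S1; S1-p->S2; S1-q->S3; S2-p->S2; S2-q->S4; S3-p->S0; S3-q->S5; S4-p->S0; S4-q->S6; S5-p->S2; S5-q->S7; S6-p->S2; S6-q->S8; S7-p->S7; S7-q->S9; S8-p->S0; S8-q->S9; S9-p->S9; S9-q->S7

Handle the two conditions separately and then intersect. One (2 states) tracks the count of `q`s modulo 2; the other (5 states) tracks whether and how much of `qqqq` has been seen. Each combined state is a pair, one component from each; accept when both components accept.
A 10-state machine:
        p   q  
>  S0   S0  S1 
   S1   S2  S3 
   S2   S2  S4 
   S3   S0  S5 
   S4   S0  S6 
   S5   S2  S7 
   S6   S2  S8 
 * S7   S7  S9 
   S8   S0  S9 
   S9   S9  S7 
(> = start, * = accepting)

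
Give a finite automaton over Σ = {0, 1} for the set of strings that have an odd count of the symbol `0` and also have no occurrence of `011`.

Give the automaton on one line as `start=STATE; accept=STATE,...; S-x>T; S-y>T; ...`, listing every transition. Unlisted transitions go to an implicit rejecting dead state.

Run two small machines in parallel and take their product. The first has 2 states tracking the count of `0`s modulo 2; the second has 4 states tracking partial matches of the forbidden pattern `011`. A product state is a pair (one from each), accepting exactly when both do. After merging equivalent states the machine shrinks.
A 6-state machine:
        0   1  
>  S0   S1  S0 
 * S1   S2  S3 
   S2   S1  S4 
 * S3   S2  S5 
   S4   S1  S5 
   S5   S5  S5 
(> = start, * = accepting)

start=S0; accept=S1,S3; S0-0>S1; S0-1>S0; S1-0>S2; S1-1>S3; S2-0>S1; S2-1>S4; S3-0>S2; S3-1>S5; S4-0>S1; S4-1>S5; S5-0>S5; S5-1>S5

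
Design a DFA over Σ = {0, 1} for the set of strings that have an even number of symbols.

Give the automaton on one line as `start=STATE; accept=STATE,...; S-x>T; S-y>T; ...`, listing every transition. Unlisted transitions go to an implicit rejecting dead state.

Count input length modulo 2: every symbol advances one step around the cycle q0 → q1 → q0. Accept at q0.
A 2-state machine:
        0   1  
>* q0   q1  q1 
   q1   q0  q0 
(> = start, * = accepting)

start=q0; accept=q0; q0-0>q1; q0-1>q1; q1-0>q0; q1-1>q0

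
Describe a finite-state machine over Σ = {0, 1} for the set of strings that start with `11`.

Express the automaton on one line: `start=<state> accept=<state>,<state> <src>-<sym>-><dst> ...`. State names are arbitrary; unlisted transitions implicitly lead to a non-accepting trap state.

start=q0 accept=q2 q0-0->q3 q0-1->q1 q1-0->q3 q1-1->q2 q2-0->q2 q2-1->q2 q3-0->q3 q3-1->q3

Check the first 2 symbols one by one: q0 through q1 record how many have matched `11` so far; any wrong symbol goes to the dead state q3. After all 2 match we enter the accepting sink q2.
        0   1  
>  q0   q3  q1 
   q1   q3  q2 
 * q2   q2  q2 
   q3   q3  q3 
(> = start, * = accepting)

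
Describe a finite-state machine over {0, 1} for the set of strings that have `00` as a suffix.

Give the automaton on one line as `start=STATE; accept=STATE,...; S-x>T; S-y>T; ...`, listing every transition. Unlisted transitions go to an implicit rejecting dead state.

start=s0; accept=s2; s0-0>s1; s0-1>s0; s1-0>s2; s1-1>s0; s2-0>s2; s2-1>s0

Let each state record the length of the longest suffix of the input read so far that is also a prefix of `00`. s1 means the last symbol is `0`; s2 means the last 2 symbols are `00`. Accept only at s2, where the string currently ends in `00`.
With 3 states:
        0   1  
>  s0   s1  s0 
   s1   s2  s0 
 * s2   s2  s0 
(> = start, * = accepting)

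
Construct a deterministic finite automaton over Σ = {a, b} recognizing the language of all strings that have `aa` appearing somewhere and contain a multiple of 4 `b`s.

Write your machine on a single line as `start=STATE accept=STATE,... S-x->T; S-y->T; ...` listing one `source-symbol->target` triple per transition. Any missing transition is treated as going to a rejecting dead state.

Build one automaton per condition and run them in lockstep. The first has 3 states tracking whether and how much of `aa` has been seen; the second has 4 states tracking the count of `b`s modulo 4. A product state is a pair (one from each), accepting exactly when both do.
With 12 states:
          a    b  
>  s0     s1   s2 
   s1     s3   s2 
   s2     s4   s5 
 * s3     s3   s6 
   s4     s6   s5 
   s5     s7   s8 
   s6     s6   s9 
   s7     s9   s8 
   s8    s10   s0 
   s9     s9  s11 
   s10   s11   s0 
   s11   s11   s3 
(> = start, * = accepting)

start=s0; accept=s3; s0-a->s1; s0-b->s2; s1-a->s3; s1-b->s2; s2-a->s4; s2-b->s5; s3-a->s3; s3-b->s6; s4-a->s6; s4-b->s5; s5-a->s7; s5-b->s8; s6-a->s6; s6-b->s9; s7-a->s9; s7-b->s8; s8-a->s10; s8-b->s0; s9-a->s9; s9-b->s11; s10-a->s11; s10-b->s0; s11-a->s11; s11-b->s3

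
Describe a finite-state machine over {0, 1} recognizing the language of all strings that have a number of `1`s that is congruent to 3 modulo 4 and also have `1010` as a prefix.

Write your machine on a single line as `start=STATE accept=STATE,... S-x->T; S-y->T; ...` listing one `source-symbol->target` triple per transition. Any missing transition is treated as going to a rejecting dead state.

Handle the two conditions separately and then intersect. One (4 states) tracks the count of `1`s modulo 4; the other (6 states) tracks whether the input so far still matches the prefix `1010`. Each combined state is a pair, one component from each; accept when both components accept. Equivalent product states are then merged.
With 9 states:
       0  1 
>  A   B  C 
   B   B  B 
   C   D  B 
   D   B  E 
   E   F  B 
   F   F  G 
 * G   G  H 
   H   H  I 
   I   I  F 
(> = start, * = accepting)

start=A; accept=G; A-0->B; A-1->C; B-0->B; B-1->B; C-0->D; C-1->B; D-0->B; D-1->E; E-0->F; E-1->B; F-0->F; F-1->G; G-0->G; G-1->H; H-0->H; H-1->I; I-0->I; I-1->F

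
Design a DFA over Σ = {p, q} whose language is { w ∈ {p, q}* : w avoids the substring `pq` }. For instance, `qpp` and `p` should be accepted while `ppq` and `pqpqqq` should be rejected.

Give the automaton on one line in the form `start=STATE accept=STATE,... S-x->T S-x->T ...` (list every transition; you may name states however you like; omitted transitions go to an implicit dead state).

Track partial matches of the forbidden pattern `pq`. State s2 is a dead state reached once `pq` has occurred; every other state accepts. s0 means no part of `pq` is currently matched.
3 states suffice.
        p   q  
>* s0   s1  s0 
 * s1   s1  s2 
   s2   s2  s2 
(> = start, * = accepting)

start=s0 accept=s0,s1 s0-p->s1 s0-q->s0 s1-p->s1 s1-q->s2 s2-p->s2 s2-q->s2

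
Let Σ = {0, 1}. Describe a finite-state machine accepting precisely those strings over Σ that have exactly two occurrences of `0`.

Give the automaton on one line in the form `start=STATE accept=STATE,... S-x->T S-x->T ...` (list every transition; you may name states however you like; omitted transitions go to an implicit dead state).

Count `0`s, saturating at 3: states q0 through q2 mean 0 through 2 `0`s seen; q3 means more than 2. Each `0` increments (capped at q3); other symbols loop. Accept from {q2}.
With 4 states:
        0   1  
>  q0   q1  q0 
   q1   q2  q1 
 * q2   q3  q2 
   q3   q3  q3 
(> = start, * = accepting)

start=q0 accept=q2 q0-0->q1 q0-1->q0 q1-0->q2 q1-1->q1 q2-0->q3 q2-1->q2 q3-0->q3 q3-1->q3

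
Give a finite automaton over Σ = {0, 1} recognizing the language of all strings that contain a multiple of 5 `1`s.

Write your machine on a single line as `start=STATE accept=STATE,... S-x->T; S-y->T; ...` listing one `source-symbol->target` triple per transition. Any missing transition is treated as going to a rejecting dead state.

start=S0; accept=S0; S0-0->S0; S0-1->S1; S1-0->S1; S1-1->S2; S2-0->S2; S2-1->S3; S3-0->S3; S3-1->S4; S4-0->S4; S4-1->S0

Keep the running count of `1`s modulo 5: each `1` advances along the cycle S0 → S1 → S2 → S3 → S4 → S0 while other symbols loop. Accept at S0.
With 5 states:
        0   1  
>* S0   S0  S1 
   S1   S1  S2 
   S2   S2  S3 
   S3   S3  S4 
   S4   S4  S0 
(> = start, * = accepting)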